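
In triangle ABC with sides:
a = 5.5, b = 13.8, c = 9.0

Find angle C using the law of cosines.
c² = a² + b² − 2ab·cos(C)  ⇒  cos(C) = (a² + b² − c²)/(2ab)
cos(C) = (5.5² + 13.8² − 9.0²)/(2·5.5·13.8) = (30.25 + 190.44 − 81)/151.8 = 139.69/151.8 ≈ 0.920224
C = arccos(0.920224) ≈ 23.0412°

C = 23.04°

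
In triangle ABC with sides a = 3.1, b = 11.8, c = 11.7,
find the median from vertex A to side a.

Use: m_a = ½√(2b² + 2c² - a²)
m_a = ½√(2·11.8² + 2·11.7² − 3.1²) = ½√(2·139.24 + 2·136.89 − 9.61) = ½√(278.48 + 273.78 − 9.61) = ½√542.65
√542.65 ≈ 23.2948, so m_a ≈ 11.6474

m_a = 11.65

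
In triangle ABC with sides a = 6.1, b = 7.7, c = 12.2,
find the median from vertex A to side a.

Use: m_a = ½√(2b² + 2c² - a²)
m_a = ½√(2·7.7² + 2·12.2² − 6.1²) = ½√(2·59.29 + 2·148.84 − 37.21) = ½√(118.58 + 297.68 − 37.21) = ½√379.05
√379.05 ≈ 19.4692, so m_a ≈ 9.7346

m_a = 9.735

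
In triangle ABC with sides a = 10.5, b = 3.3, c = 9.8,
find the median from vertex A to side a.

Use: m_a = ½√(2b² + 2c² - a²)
m_a = ½√(2·3.3² + 2·9.8² − 10.5²) = ½√(2·10.89 + 2·96.04 − 110.25) = ½√(21.78 + 192.08 − 110.25) = ½√103.61
√103.61 ≈ 10.1789, so m_a ≈ 5.08945

m_a = 5.089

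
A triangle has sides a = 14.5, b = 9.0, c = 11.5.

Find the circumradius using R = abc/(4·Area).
First find the area with Heron's formula.
s = (14.5 + 9.0 + 11.5)/2 = 17.5
Area = √(s(s−a)(s−b)(s−c)) = √(17.5·3·8.5·6) ≈ √2677.5 ≈ 51.7446
abc = 14.5·9.0·11.5 = 1500.75
R = abc/(4·Area) ≈ 1500.75/(4·51.7446) = 1500.75/206.978 ≈ 7.25076

R = 7.251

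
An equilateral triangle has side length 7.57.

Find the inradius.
r = Area/s with s the semi-perimeter.
Area = (√3/4)·7.57² = (√3/4)·57.3049 ≈ 0.433013·57.3049 ≈ 24.8137
s = 3·7.57/2 = 11.355
r ≈ 24.8137/11.355 ≈ 2.18527
(Equivalently r = side/(2√3) = 7.57/3.4641 ≈ 2.18527.)

r = 2.185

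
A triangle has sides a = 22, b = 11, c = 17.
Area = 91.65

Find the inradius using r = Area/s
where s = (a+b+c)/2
s = (22 + 11 + 17)/2 = 50/2 = 25
r = Area/s = 91.65/25 ≈ 3.666

r = 3.666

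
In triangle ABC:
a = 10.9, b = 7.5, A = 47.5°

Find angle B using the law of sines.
a/sin(A) = b/sin(B)  ⇒  sin(B) = b·sin(A)/a = 7.5·sin(47.5°)/10.9
sin(47.5°) ≈ 0.737277
sin(B) ≈ 7.5·0.737277/10.9 ≈ 5.52958/10.9 ≈ 0.507301
B = arcsin(0.507301) ≈ 30.4842°
(Since b ≤ a we need B ≤ A, so the obtuse alternative 180° − 30.4842° ≈ 149.516° is rejected.)

B = 30.48°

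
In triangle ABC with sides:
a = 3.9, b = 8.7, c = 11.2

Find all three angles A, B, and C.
Law of cosines for each angle (a² = 15.21, b² = 75.69, c² = 125.44):
cos(A) = (b² + c² − a²)/(2bc) = (75.69 + 125.44 − 15.21)/(2·8.7·11.2) = 185.92/194.88 ≈ 0.954023  ⇒  A ≈ 17.4416°
cos(B) = (a² + c² − b²)/(2ac) = (15.21 + 125.44 − 75.69)/(2·3.9·11.2) = 64.96/87.36 ≈ 0.74359  ⇒  B ≈ 41.9619°
cos(C) = (a² + b² − c²)/(2ab) = (15.21 + 75.69 − 125.44)/(2·3.9·8.7) = -34.54/67.86 ≈ -0.508989  ⇒  C ≈ 120.597°
Check: A + B + C ≈ 180°

A = 17.44°, B = 41.96°, C = 120.6°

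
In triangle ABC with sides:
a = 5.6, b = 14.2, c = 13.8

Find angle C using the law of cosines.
c² = a² + b² − 2ab·cos(C)  ⇒  cos(C) = (a² + b² − c²)/(2ab)
cos(C) = (5.6² + 14.2² − 13.8²)/(2·5.6·14.2) = (31.36 + 201.64 − 190.44)/159.04 = 42.56/159.04 ≈ 0.267606
C = arccos(0.267606) ≈ 74.4782°

C = 74.48°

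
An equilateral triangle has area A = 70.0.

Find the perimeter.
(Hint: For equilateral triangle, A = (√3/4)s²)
A = (√3/4)s²  ⇒  s² = 4A/√3 = 4·70.0/√3 = 280/1.73205 ≈ 161.658
s ≈ √161.658 ≈ 12.7145
Perimeter = 3s ≈ 3·12.7145 ≈ 38.1434

Perimeter = 38.14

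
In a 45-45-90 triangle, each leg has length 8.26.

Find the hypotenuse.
In a 45-45-90 triangle the sides are in ratio 1 : 1 : √2, so hypotenuse = leg·√2.
Hypotenuse = 8.26·√2 ≈ 8.26·1.41421 ≈ 11.6814

Hypotenuse = 8.26√2 = 11.68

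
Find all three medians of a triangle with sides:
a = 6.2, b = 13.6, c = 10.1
Median formula: m_a = ½√(2b² + 2c² − a²) (and cyclically). a² = 38.44, b² = 184.96, c² = 102.01.
m_a = ½√(2·184.96 + 2·102.01 − 38.44) = ½√535.5 ≈ ½·23.1409 ≈ 11.5704
m_b = ½√(2·38.44 + 2·102.01 − 184.96) = ½√95.94 ≈ ½·9.7949 ≈ 4.89745
m_c = ½√(2·38.44 + 2·184.96 − 102.01) = ½√344.79 ≈ ½·18.5685 ≈ 9.28426

m_a = 11.57, m_b = 4.897, m_c = 9.284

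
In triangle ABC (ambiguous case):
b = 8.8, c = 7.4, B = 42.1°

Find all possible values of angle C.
b/sin(B) = c/sin(C)  ⇒  sin(C) = c·sin(B)/b = 7.4·sin(42.1°)/8.8
sin(42.1°) ≈ 0.670427
sin(C) ≈ 7.4·0.670427/8.8 ≈ 4.96116/8.8 ≈ 0.563768
Candidate 1: C₁ = arcsin(0.563768) ≈ 34.3168°  →  A = 180° − 42.1° − 34.3168° ≈ 103.583° > 0, valid
Candidate 2: C₂ = 180° − C₁ ≈ 145.683°  →  A = 180° − 42.1° − 145.683° ≈ -7.7832° ≤ 0, not a valid triangle

C = 34.32° (one solution)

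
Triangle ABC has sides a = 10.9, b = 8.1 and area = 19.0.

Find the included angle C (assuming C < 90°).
Area = ½·a·b·sin(C)  ⇒  sin(C) = 2·Area/(a·b) = 2·19.0/(10.9·8.1) = 38/88.29 ≈ 0.4304
C = arcsin(0.4304) ≈ 25.4929° (taking the acute solution since C < 90°)

C = 25.49°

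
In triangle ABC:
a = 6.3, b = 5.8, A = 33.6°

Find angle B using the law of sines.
a/sin(A) = b/sin(B)  ⇒  sin(B) = b·sin(A)/a = 5.8·sin(33.6°)/6.3
sin(33.6°) ≈ 0.553392
sin(B) ≈ 5.8·0.553392/6.3 ≈ 3.20967/6.3 ≈ 0.509472
B = arcsin(0.509472) ≈ 30.6286°
(Since b ≤ a we need B ≤ A, so the obtuse alternative 180° − 30.6286° ≈ 149.371° is rejected.)

B = 30.63°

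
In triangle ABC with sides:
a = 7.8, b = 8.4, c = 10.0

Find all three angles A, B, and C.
Law of cosines for each angle (a² = 60.84, b² = 70.56, c² = 100):
cos(A) = (b² + c² − a²)/(2bc) = (70.56 + 100 − 60.84)/(2·8.4·10.0) = 109.72/168 ≈ 0.653095  ⇒  A ≈ 49.2246°
cos(B) = (a² + c² − b²)/(2ac) = (60.84 + 100 − 70.56)/(2·7.8·10.0) = 90.28/156 ≈ 0.578718  ⇒  B ≈ 54.6396°
cos(C) = (a² + b² − c²)/(2ab) = (60.84 + 70.56 − 100)/(2·7.8·8.4) = 31.4/131.04 ≈ 0.239621  ⇒  C ≈ 76.1358°
Check: A + B + C ≈ 180°

A = 49.22°, B = 54.64°, C = 76.14°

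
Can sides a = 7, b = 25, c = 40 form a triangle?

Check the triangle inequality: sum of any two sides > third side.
a + b vs c: 7 + 25 = 32 ≤ 40  ✗
a + c vs b: 7 + 40 = 47 > 25  ✓
b + c vs a: 25 + 40 = 65 > 7  ✓

No: 7 + 25 = 32 is not > 40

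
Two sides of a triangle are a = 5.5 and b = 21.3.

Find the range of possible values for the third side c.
Triangle inequality: |a − b| < c < a + b
|a − b| = |5.5 − 21.3| = 15.8
a + b = 5.5 + 21.3 = 26.8

15.8 < c < 26.8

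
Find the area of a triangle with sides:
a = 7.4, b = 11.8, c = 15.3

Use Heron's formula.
s = (7.4 + 11.8 + 15.3)/2 = 34.5/2 = 17.25
s − a = 9.85, s − b = 5.45, s − c = 1.95
s(s−a)(s−b)(s−c) = 17.25·9.85·5.45·1.95 ≈ 1805.75
Area = √1805.75 ≈ 42.4941

Area = 42.49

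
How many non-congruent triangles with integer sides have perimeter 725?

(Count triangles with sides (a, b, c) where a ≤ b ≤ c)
Let a ≤ b ≤ c with a + b + c = 725. The only binding inequality is a + b > c, i.e. 725 − c > c, so c < 725/2; and c ≥ 725/3 since c is the largest side.
So 242 ≤ c ≤ 362. For each c, b runs from ⌈(725 − c)/2⌉ up to c (then a = 725 − b − c satisfies 1 ≤ a ≤ b automatically), giving c − ⌈(725 − c)/2⌉ + 1 choices.
Summing over c: 1 + 3 + 4 + 6 + … + 180 + 181  (121 terms, c = 242, …, 362) = 11041
Check (closed form: nearest integer to p²/48 for even p, (p+3)²/48 for odd p): (725+3)²/48 = 728²/48 = 529984/48 ≈ 11041.33 → 11041

11041 triangles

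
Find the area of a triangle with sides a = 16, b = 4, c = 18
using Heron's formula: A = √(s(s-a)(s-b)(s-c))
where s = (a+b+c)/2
s = (16 + 4 + 18)/2 = 38/2 = 19
s − a = 3, s − b = 15, s − c = 1
s(s−a)(s−b)(s−c) = 19·3·15·1 = 855
Area = √855 ≈ 29.2404

s = 19.0, Area = 29.24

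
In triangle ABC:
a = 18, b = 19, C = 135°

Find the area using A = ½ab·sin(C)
A = ½·a·b·sin(C) = ½·18·19·sin(135°)
sin(135°) ≈ 0.707107
A ≈ ½·342·0.707107 = 171·0.707107 ≈ 120.915

Area = 120.9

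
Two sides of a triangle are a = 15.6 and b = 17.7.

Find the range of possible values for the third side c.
Triangle inequality: |a − b| < c < a + b
|a − b| = |15.6 − 17.7| = 2.1
a + b = 15.6 + 17.7 = 33.3

2.1 < c < 33.3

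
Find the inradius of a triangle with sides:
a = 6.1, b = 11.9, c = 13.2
r = Area/s where s is the semi-perimeter.
s = (6.1 + 11.9 + 13.2)/2 = 31.2/2 = 15.6
Area = √(s(s−a)(s−b)(s−c)) = √(15.6·9.5·3.7·2.4) ≈ √1316.02 ≈ 36.2769
r ≈ 36.2769/15.6 ≈ 2.32544

r = 2.325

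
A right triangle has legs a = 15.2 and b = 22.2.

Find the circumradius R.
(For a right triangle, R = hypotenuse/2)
Hypotenuse c = √(a² + b²) = √(231.04 + 492.84) = √723.88 ≈ 26.905
R = c/2 ≈ 26.905/2 ≈ 13.4525

R = 13.45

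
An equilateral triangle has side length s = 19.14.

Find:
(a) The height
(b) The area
(a) The height splits the triangle into two 30-60-90 halves: h = s·√3/2 = 19.14·1.73205/2 ≈ 33.1515/2 ≈ 16.5757
(b) Area = (√3/4)·s² = (√3/4)·19.14² = (√3/4)·366.3396 ≈ 0.433013·366.3396 ≈ 158.63

Height = 16.58, Area = 158.6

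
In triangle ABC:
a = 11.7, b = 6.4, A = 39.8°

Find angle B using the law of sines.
a/sin(A) = b/sin(B)  ⇒  sin(B) = b·sin(A)/a = 6.4·sin(39.8°)/11.7
sin(39.8°) ≈ 0.64011
sin(B) ≈ 6.4·0.64011/11.7 ≈ 4.0967/11.7 ≈ 0.350145
B = arcsin(0.350145) ≈ 20.4962°
(Since b ≤ a we need B ≤ A, so the obtuse alternative 180° − 20.4962° ≈ 159.504° is rejected.)

B = 20.5°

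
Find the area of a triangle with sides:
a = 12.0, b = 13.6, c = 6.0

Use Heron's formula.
s = (12.0 + 13.6 + 6.0)/2 = 31.6/2 = 15.8
s − a = 3.8, s − b = 2.2, s − c = 9.8
s(s−a)(s−b)(s−c) = 15.8·3.8·2.2·9.8 ≈ 1294.46
Area = √1294.46 ≈ 35.9786

Area = 35.98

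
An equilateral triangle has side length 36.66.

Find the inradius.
r = Area/s with s the semi-perimeter.
Area = (√3/4)·36.66² = (√3/4)·1343.9556 ≈ 0.433013·1343.9556 ≈ 581.95
s = 3·36.66/2 = 54.99
r ≈ 581.95/54.99 ≈ 10.5828
(Equivalently r = side/(2√3) = 36.66/3.4641 ≈ 10.5828.)

r = 10.58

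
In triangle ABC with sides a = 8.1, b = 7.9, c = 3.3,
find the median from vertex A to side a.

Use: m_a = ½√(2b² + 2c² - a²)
m_a = ½√(2·7.9² + 2·3.3² − 8.1²) = ½√(2·62.41 + 2·10.89 − 65.61) = ½√(124.82 + 21.78 − 65.61) = ½√80.99
√80.99 ≈ 8.99944, so m_a ≈ 4.49972

m_a = 4.5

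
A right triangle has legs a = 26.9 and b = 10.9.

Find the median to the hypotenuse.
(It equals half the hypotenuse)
Hypotenuse c = √(a² + b²) = √(723.61 + 118.81) = √842.42 ≈ 29.0245
Median to hypotenuse = c/2 ≈ 29.0245/2 ≈ 14.5122

Median = 14.51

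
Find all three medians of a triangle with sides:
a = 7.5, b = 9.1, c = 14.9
Median formula: m_a = ½√(2b² + 2c² − a²) (and cyclically). a² = 56.25, b² = 82.81, c² = 222.01.
m_a = ½√(2·82.81 + 2·222.01 − 56.25) = ½√553.39 ≈ ½·23.5242 ≈ 11.7621
m_b = ½√(2·56.25 + 2·222.01 − 82.81) = ½√473.71 ≈ ½·21.7649 ≈ 10.8824
m_c = ½√(2·56.25 + 2·82.81 − 222.01) = ½√56.11 ≈ ½·7.49066 ≈ 3.74533

m_a = 11.76, m_b = 10.88, m_c = 3.745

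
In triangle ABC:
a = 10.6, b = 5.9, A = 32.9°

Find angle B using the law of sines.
a/sin(A) = b/sin(B)  ⇒  sin(B) = b·sin(A)/a = 5.9·sin(32.9°)/10.6
sin(32.9°) ≈ 0.543174
sin(B) ≈ 5.9·0.543174/10.6 ≈ 3.20473/10.6 ≈ 0.302333
B = arcsin(0.302333) ≈ 17.5978°
(Since b ≤ a we need B ≤ A, so the obtuse alternative 180° − 17.5978° ≈ 162.402° is rejected.)

B = 17.6°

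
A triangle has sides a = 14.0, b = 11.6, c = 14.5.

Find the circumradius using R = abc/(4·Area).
First find the area with Heron's formula.
s = (14.0 + 11.6 + 14.5)/2 = 20.05
Area = √(s(s−a)(s−b)(s−c)) = √(20.05·6.05·8.45·5.55) ≈ √5688.78 ≈ 75.424
abc = 14.0·11.6·14.5 = 2354.8
R = abc/(4·Area) ≈ 2354.8/(4·75.424) = 2354.8/301.696 ≈ 7.8052

R = 7.805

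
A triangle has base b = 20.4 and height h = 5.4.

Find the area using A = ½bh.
A = ½·b·h = ½·20.4·5.4 = ½·110.16 = 55.08

Area = 55.08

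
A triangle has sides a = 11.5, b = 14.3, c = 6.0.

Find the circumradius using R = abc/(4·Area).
First find the area with Heron's formula.
s = (11.5 + 14.3 + 6.0)/2 = 15.9
Area = √(s(s−a)(s−b)(s−c)) = √(15.9·4.4·1.6·9.9) ≈ √1108.17 ≈ 33.2891
abc = 11.5·14.3·6.0 = 986.7
R = abc/(4·Area) ≈ 986.7/(4·33.2891) = 986.7/133.157 ≈ 7.41008

R = 7.41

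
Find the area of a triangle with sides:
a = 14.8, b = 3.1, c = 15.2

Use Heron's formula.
s = (14.8 + 3.1 + 15.2)/2 = 33.1/2 = 16.55
s − a = 1.75, s − b = 13.45, s − c = 1.35
s(s−a)(s−b)(s−c) = 16.55·1.75·13.45·1.35 ≈ 525.887
Area = √525.887 ≈ 22.9322

Area = 22.93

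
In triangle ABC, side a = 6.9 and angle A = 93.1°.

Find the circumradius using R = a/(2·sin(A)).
R = a/(2·sin(A)) = 6.9/(2·sin(93.1°))
sin(93.1°) ≈ 0.998537
R ≈ 6.9/(2·0.998537) = 6.9/1.99707 ≈ 3.45506

R = 3.455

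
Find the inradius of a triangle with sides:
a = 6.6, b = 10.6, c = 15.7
r = Area/s where s is the semi-perimeter.
s = (6.6 + 10.6 + 15.7)/2 = 32.9/2 = 16.45
Area = √(s(s−a)(s−b)(s−c)) = √(16.45·9.85·5.85·0.75) ≈ √710.918 ≈ 26.663
r ≈ 26.663/16.45 ≈ 1.62085

r = 1.621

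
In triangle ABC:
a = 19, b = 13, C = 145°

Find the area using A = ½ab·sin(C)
A = ½·a·b·sin(C) = ½·19·13·sin(145°)
sin(145°) ≈ 0.573576
A ≈ ½·247·0.573576 = 123.5·0.573576 ≈ 70.8367

Area = 70.84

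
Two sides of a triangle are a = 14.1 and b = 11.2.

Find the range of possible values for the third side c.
Triangle inequality: |a − b| < c < a + b
|a − b| = |14.1 − 11.2| = 2.9
a + b = 14.1 + 11.2 = 25.3

2.9 < c < 25.3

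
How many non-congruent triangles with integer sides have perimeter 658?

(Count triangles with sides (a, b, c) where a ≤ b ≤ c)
Let a ≤ b ≤ c with a + b + c = 658. The only binding inequality is a + b > c, i.e. 658 − c > c, so c < 658/2; and c ≥ 658/3 since c is the largest side.
So 220 ≤ c ≤ 328. For each c, b runs from ⌈(658 − c)/2⌉ up to c (then a = 658 − b − c satisfies 1 ≤ a ≤ b automatically), giving c − ⌈(658 − c)/2⌉ + 1 choices.
Summing over c: 2 + 3 + 5 + 6 + … + 162 + 164  (109 terms, c = 220, …, 328) = 9020
Check (closed form: nearest integer to p²/48 for even p, (p+3)²/48 for odd p): 658²/48 = 432964/48 ≈ 9020.08 → 9020

9020 triangles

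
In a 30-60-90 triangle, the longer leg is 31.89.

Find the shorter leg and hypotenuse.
In a 30-60-90 triangle the sides are in ratio 1 : √3 : 2, so short leg = long leg/√3 and hypotenuse = 2·(short leg).
Short leg = 31.89/√3 ≈ 31.89/1.73205 ≈ 18.4117
Hypotenuse = 2·18.4117 ≈ 36.8234

Short leg = 18.41, Hypotenuse = 36.82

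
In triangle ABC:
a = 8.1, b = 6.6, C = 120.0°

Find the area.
Two sides and the included angle (SAS): A = ½·a·b·sin(C) = ½·8.1·6.6·sin(120.0°)
sin(120.0°) ≈ 0.866025
A ≈ ½·53.46·0.866025 = 26.73·0.866025 ≈ 23.1489

Area = 23.15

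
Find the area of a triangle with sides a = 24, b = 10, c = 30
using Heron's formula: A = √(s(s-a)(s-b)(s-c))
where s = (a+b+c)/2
s = (24 + 10 + 30)/2 = 64/2 = 32
s − a = 8, s − b = 22, s − c = 2
s(s−a)(s−b)(s−c) = 32·8·22·2 = 11264
Area = √11264 ≈ 106.132

s = 32.0, Area = 106.1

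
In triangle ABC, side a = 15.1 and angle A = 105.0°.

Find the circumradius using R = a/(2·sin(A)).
R = a/(2·sin(A)) = 15.1/(2·sin(105.0°))
sin(105.0°) ≈ 0.965926
R ≈ 15.1/(2·0.965926) = 15.1/1.93185 ≈ 7.81634

R = 7.816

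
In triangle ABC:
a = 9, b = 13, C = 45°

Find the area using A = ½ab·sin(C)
A = ½·a·b·sin(C) = ½·9·13·sin(45°)
sin(45°) ≈ 0.707107
A ≈ ½·117·0.707107 = 58.5·0.707107 ≈ 41.3657

Area = 41.37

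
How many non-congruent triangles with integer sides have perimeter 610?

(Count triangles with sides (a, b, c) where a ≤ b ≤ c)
Let a ≤ b ≤ c with a + b + c = 610. The only binding inequality is a + b > c, i.e. 610 − c > c, so c < 610/2; and c ≥ 610/3 since c is the largest side.
So 204 ≤ c ≤ 304. For each c, b runs from ⌈(610 − c)/2⌉ up to c (then a = 610 − b − c satisfies 1 ≤ a ≤ b automatically), giving c − ⌈(610 − c)/2⌉ + 1 choices.
Summing over c: 2 + 3 + 5 + 6 + … + 150 + 152  (101 terms, c = 204, …, 304) = 7752
Check (closed form: nearest integer to p²/48 for even p, (p+3)²/48 for odd p): 610²/48 = 372100/48 ≈ 7752.08 → 7752

7752 triangles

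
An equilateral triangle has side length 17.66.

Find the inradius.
r = Area/s with s the semi-perimeter.
Area = (√3/4)·17.66² = (√3/4)·311.8756 ≈ 0.433013·311.8756 ≈ 135.046
s = 3·17.66/2 = 26.49
r ≈ 135.046/26.49 ≈ 5.098
(Equivalently r = side/(2√3) = 17.66/3.4641 ≈ 5.098.)

r = 5.098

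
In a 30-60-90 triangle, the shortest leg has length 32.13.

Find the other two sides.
In a 30-60-90 triangle the sides are in ratio 1 : √3 : 2 (short leg : long leg : hypotenuse).
Long leg = 32.13·√3 ≈ 32.13·1.73205 ≈ 55.6508
Hypotenuse = 2·32.13 = 64.26

Long leg = 32.13√3 = 55.65, Hypotenuse = 64.26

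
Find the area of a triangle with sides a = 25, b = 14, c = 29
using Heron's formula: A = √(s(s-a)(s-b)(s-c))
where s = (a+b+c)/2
s = (25 + 14 + 29)/2 = 68/2 = 34
s − a = 9, s − b = 20, s − c = 5
s(s−a)(s−b)(s−c) = 34·9·20·5 = 30600
Area = √30600 ≈ 174.929

s = 34.0, Area = 174.9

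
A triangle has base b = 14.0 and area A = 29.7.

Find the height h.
A = ½·b·h  ⇒  h = 2A/b = 2·29.7/14.0 = 59.4/14.0 ≈ 4.24286

h = 4.243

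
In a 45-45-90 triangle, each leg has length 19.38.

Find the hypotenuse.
In a 45-45-90 triangle the sides are in ratio 1 : 1 : √2, so hypotenuse = leg·√2.
Hypotenuse = 19.38·√2 ≈ 19.38·1.41421 ≈ 27.4075

Hypotenuse = 19.38√2 = 27.41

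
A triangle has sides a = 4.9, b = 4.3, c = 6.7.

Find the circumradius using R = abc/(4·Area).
First find the area with Heron's formula.
s = (4.9 + 4.3 + 6.7)/2 = 7.95
Area = √(s(s−a)(s−b)(s−c)) = √(7.95·3.05·3.65·1.25) ≈ √110.629 ≈ 10.518
abc = 4.9·4.3·6.7 = 141.169
R = abc/(4·Area) ≈ 141.169/(4·10.518) = 141.169/42.0722 ≈ 3.3554

R = 3.355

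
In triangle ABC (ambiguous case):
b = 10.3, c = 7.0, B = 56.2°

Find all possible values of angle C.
b/sin(B) = c/sin(C)  ⇒  sin(C) = c·sin(B)/b = 7.0·sin(56.2°)/10.3
sin(56.2°) ≈ 0.830984
sin(C) ≈ 7.0·0.830984/10.3 ≈ 5.81689/10.3 ≈ 0.564747
Candidate 1: C₁ = arcsin(0.564747) ≈ 34.3847°  →  A = 180° − 56.2° − 34.3847° ≈ 89.4153° > 0, valid
Candidate 2: C₂ = 180° − C₁ ≈ 145.615°  →  A = 180° − 56.2° − 145.615° ≈ -21.8153° ≤ 0, not a valid triangle

C = 34.38° (one solution)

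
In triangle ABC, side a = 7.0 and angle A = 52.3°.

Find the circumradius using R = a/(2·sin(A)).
R = a/(2·sin(A)) = 7.0/(2·sin(52.3°))
sin(52.3°) ≈ 0.791224
R ≈ 7.0/(2·0.791224) = 7.0/1.58245 ≈ 4.42353

R = 4.424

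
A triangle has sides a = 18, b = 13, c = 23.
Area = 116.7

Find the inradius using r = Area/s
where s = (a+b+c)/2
s = (18 + 13 + 23)/2 = 54/2 = 27
r = Area/s = 116.7/27 ≈ 4.32222

r = 4.322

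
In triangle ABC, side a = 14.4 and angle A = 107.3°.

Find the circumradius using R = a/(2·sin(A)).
R = a/(2·sin(A)) = 14.4/(2·sin(107.3°))
sin(107.3°) ≈ 0.954761
R ≈ 14.4/(2·0.954761) = 14.4/1.90952 ≈ 7.54116

R = 7.541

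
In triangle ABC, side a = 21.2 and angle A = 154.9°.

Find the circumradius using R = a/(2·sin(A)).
R = a/(2·sin(A)) = 21.2/(2·sin(154.9°))
sin(154.9°) ≈ 0.424199
R ≈ 21.2/(2·0.424199) = 21.2/0.848399 ≈ 24.9882

R = 24.99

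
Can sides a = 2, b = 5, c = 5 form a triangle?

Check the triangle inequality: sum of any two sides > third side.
a + b vs c: 2 + 5 = 7 > 5  ✓
a + c vs b: 2 + 5 = 7 > 5  ✓
b + c vs a: 5 + 5 = 10 > 2  ✓

Yes, triangle inequality satisfied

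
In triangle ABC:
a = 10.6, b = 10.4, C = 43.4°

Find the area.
Two sides and the included angle (SAS): A = ½·a·b·sin(C) = ½·10.6·10.4·sin(43.4°)
sin(43.4°) ≈ 0.687088
A ≈ ½·110.24·0.687088 = 55.12·0.687088 ≈ 37.8723

Area = 37.87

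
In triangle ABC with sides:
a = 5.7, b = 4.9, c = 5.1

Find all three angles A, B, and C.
Law of cosines for each angle (a² = 32.49, b² = 24.01, c² = 26.01):
cos(A) = (b² + c² − a²)/(2bc) = (24.01 + 26.01 − 32.49)/(2·4.9·5.1) = 17.53/49.98 ≈ 0.35074  ⇒  A ≈ 69.4674°
cos(B) = (a² + c² − b²)/(2ac) = (32.49 + 26.01 − 24.01)/(2·5.7·5.1) = 34.49/58.14 ≈ 0.593223  ⇒  B ≈ 53.6139°
cos(C) = (a² + b² − c²)/(2ab) = (32.49 + 24.01 − 26.01)/(2·5.7·4.9) = 30.49/55.86 ≈ 0.545829  ⇒  C ≈ 56.9187°
Check: A + B + C ≈ 180°

A = 69.47°, B = 53.61°, C = 56.92°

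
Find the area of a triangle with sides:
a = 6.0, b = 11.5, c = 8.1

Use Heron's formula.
s = (6.0 + 11.5 + 8.1)/2 = 25.6/2 = 12.8
s − a = 6.8, s − b = 1.3, s − c = 4.7
s(s−a)(s−b)(s−c) = 12.8·6.8·1.3·4.7 ≈ 531.814
Area = √531.814 ≈ 23.0611

Area = 23.06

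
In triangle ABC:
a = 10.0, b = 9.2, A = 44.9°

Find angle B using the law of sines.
a/sin(A) = b/sin(B)  ⇒  sin(B) = b·sin(A)/a = 9.2·sin(44.9°)/10.0
sin(44.9°) ≈ 0.705872
sin(B) ≈ 9.2·0.705872/10.0 ≈ 6.49402/10.0 ≈ 0.649402
B = arcsin(0.649402) ≈ 40.4965°
(Since b ≤ a we need B ≤ A, so the obtuse alternative 180° − 40.4965° ≈ 139.503° is rejected.)

B = 40.5°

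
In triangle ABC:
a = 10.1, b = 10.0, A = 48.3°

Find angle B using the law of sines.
a/sin(A) = b/sin(B)  ⇒  sin(B) = b·sin(A)/a = 10.0·sin(48.3°)/10.1
sin(48.3°) ≈ 0.746638
sin(B) ≈ 10.0·0.746638/10.1 ≈ 7.46638/10.1 ≈ 0.739246
B = arcsin(0.739246) ≈ 47.6672°
(Since b ≤ a we need B ≤ A, so the obtuse alternative 180° − 47.6672° ≈ 132.333° is rejected.)

B = 47.67°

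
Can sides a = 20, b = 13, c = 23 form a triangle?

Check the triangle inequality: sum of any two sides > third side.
a + b vs c: 20 + 13 = 33 > 23  ✓
a + c vs b: 20 + 23 = 43 > 13  ✓
b + c vs a: 13 + 23 = 36 > 20  ✓

Yes, triangle inequality satisfied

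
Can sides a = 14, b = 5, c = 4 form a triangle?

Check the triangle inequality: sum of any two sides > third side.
a + b vs c: 14 + 5 = 19 > 4  ✓
a + c vs b: 14 + 4 = 18 > 5  ✓
b + c vs a: 5 + 4 = 9 ≤ 14  ✗

No: 5 + 4 = 9 is not > 14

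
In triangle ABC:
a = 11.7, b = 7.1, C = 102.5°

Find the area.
Two sides and the included angle (SAS): A = ½·a·b·sin(C) = ½·11.7·7.1·sin(102.5°)
sin(102.5°) ≈ 0.976296
A ≈ ½·83.07·0.976296 = 41.535·0.976296 ≈ 40.5505

Area = 40.55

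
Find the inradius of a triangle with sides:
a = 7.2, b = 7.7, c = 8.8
r = Area/s where s is the semi-perimeter.
s = (7.2 + 7.7 + 8.8)/2 = 23.7/2 = 11.85
Area = √(s(s−a)(s−b)(s−c)) = √(11.85·4.65·4.15·3.05) ≈ √697.46 ≈ 26.4095
r ≈ 26.4095/11.85 ≈ 2.22865

r = 2.229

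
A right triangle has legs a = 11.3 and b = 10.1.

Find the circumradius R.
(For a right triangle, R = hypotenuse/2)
Hypotenuse c = √(a² + b²) = √(127.69 + 102.01) = √229.7 ≈ 15.1559
R = c/2 ≈ 15.1559/2 ≈ 7.57793

R = 7.578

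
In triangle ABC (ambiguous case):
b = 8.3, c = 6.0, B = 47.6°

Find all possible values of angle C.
b/sin(B) = c/sin(C)  ⇒  sin(C) = c·sin(B)/b = 6.0·sin(47.6°)/8.3
sin(47.6°) ≈ 0.738455
sin(C) ≈ 6.0·0.738455/8.3 ≈ 4.43073/8.3 ≈ 0.533823
Candidate 1: C₁ = arcsin(0.533823) ≈ 32.2641°  →  A = 180° − 47.6° − 32.2641° ≈ 100.136° > 0, valid
Candidate 2: C₂ = 180° − C₁ ≈ 147.736°  →  A = 180° − 47.6° − 147.736° ≈ -15.3359° ≤ 0, not a valid triangle

C = 32.26° (one solution)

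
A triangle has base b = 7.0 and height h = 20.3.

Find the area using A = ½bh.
A = ½·b·h = ½·7.0·20.3 = ½·142.1 = 71.05

Area = 71.05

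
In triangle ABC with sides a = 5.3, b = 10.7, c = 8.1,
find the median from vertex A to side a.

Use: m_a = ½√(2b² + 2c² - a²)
m_a = ½√(2·10.7² + 2·8.1² − 5.3²) = ½√(2·114.49 + 2·65.61 − 28.09) = ½√(228.98 + 131.22 − 28.09) = ½√332.11
√332.11 ≈ 18.2239, so m_a ≈ 9.11194

m_a = 9.112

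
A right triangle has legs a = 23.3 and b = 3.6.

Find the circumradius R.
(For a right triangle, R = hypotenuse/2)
Hypotenuse c = √(a² + b²) = √(542.89 + 12.96) = √555.85 ≈ 23.5765
R = c/2 ≈ 23.5765/2 ≈ 11.7882

R = 11.79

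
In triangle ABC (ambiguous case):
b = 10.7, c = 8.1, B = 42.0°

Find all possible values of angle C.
b/sin(B) = c/sin(C)  ⇒  sin(C) = c·sin(B)/b = 8.1·sin(42.0°)/10.7
sin(42.0°) ≈ 0.669131
sin(C) ≈ 8.1·0.669131/10.7 ≈ 5.41996/10.7 ≈ 0.506538
Candidate 1: C₁ = arcsin(0.506538) ≈ 30.4335°  →  A = 180° − 42.0° − 30.4335° ≈ 107.566° > 0, valid
Candidate 2: C₂ = 180° − C₁ ≈ 149.566°  →  A = 180° − 42.0° − 149.566° ≈ -11.5665° ≤ 0, not a valid triangle

C = 30.43° (one solution)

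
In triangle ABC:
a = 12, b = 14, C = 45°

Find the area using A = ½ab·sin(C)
A = ½·a·b·sin(C) = ½·12·14·sin(45°)
sin(45°) ≈ 0.707107
A ≈ ½·168·0.707107 = 84·0.707107 ≈ 59.397

Area = 59.4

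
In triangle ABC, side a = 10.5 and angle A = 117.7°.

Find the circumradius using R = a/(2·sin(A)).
R = a/(2·sin(A)) = 10.5/(2·sin(117.7°))
sin(117.7°) ≈ 0.885394
R ≈ 10.5/(2·0.885394) = 10.5/1.77079 ≈ 5.92957

R = 5.93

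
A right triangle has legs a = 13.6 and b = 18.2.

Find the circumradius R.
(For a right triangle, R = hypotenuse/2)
Hypotenuse c = √(a² + b²) = √(184.96 + 331.24) = √516.2 ≈ 22.72
R = c/2 ≈ 22.72/2 ≈ 11.36

R = 11.36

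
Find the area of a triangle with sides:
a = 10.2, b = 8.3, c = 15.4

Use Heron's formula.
s = (10.2 + 8.3 + 15.4)/2 = 33.9/2 = 16.95
s − a = 6.75, s − b = 8.65, s − c = 1.55
s(s−a)(s−b)(s−c) = 16.95·6.75·8.65·1.55 ≈ 1533.99
Area = √1533.99 ≈ 39.1661

Area = 39.17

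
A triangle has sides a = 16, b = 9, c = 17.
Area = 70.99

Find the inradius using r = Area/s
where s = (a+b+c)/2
s = (16 + 9 + 17)/2 = 42/2 = 21
r = Area/s = 70.99/21 ≈ 3.38048

r = 3.38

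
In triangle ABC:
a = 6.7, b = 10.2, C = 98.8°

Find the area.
Two sides and the included angle (SAS): A = ½·a·b·sin(C) = ½·6.7·10.2·sin(98.8°)
sin(98.8°) ≈ 0.988228
A ≈ ½·68.34·0.988228 = 34.17·0.988228 ≈ 33.7678

Area = 33.77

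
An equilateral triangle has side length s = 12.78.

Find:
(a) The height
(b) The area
(a) The height splits the triangle into two 30-60-90 halves: h = s·√3/2 = 12.78·1.73205/2 ≈ 22.1356/2 ≈ 11.0678
(b) Area = (√3/4)·s² = (√3/4)·12.78² = (√3/4)·163.3284 ≈ 0.433013·163.3284 ≈ 70.7233

Height = 11.07, Area = 70.72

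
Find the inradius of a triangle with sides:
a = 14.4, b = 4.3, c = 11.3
r = Area/s where s is the semi-perimeter.
s = (14.4 + 4.3 + 11.3)/2 = 30/2 = 15
Area = √(s(s−a)(s−b)(s−c)) = √(15·0.6·10.7·3.7) ≈ √356.31 ≈ 18.8762
r ≈ 18.8762/15 ≈ 1.25841

r = 1.258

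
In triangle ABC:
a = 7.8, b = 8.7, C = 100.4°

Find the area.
Two sides and the included angle (SAS): A = ½·a·b·sin(C) = ½·7.8·8.7·sin(100.4°)
sin(100.4°) ≈ 0.983571
A ≈ ½·67.86·0.983571 = 33.93·0.983571 ≈ 33.3726

Area = 33.37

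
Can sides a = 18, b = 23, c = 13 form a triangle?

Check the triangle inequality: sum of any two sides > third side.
a + b vs c: 18 + 23 = 41 > 13  ✓
a + c vs b: 18 + 13 = 31 > 23  ✓
b + c vs a: 23 + 13 = 36 > 18  ✓

Yes, triangle inequality satisfied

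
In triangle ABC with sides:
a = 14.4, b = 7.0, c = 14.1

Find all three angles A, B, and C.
Law of cosines for each angle (a² = 207.36, b² = 49, c² = 198.81):
cos(A) = (b² + c² − a²)/(2bc) = (49 + 198.81 − 207.36)/(2·7.0·14.1) = 40.45/197.4 ≈ 0.204914  ⇒  A ≈ 78.1755°
cos(B) = (a² + c² − b²)/(2ac) = (207.36 + 198.81 − 49)/(2·14.4·14.1) = 357.17/406.08 ≈ 0.879556  ⇒  B ≈ 28.4112°
cos(C) = (a² + b² − c²)/(2ab) = (207.36 + 49 − 198.81)/(2·14.4·7.0) = 57.55/201.6 ≈ 0.285466  ⇒  C ≈ 73.4133°
Check: A + B + C ≈ 180°

A = 78.18°, B = 28.41°, C = 73.41°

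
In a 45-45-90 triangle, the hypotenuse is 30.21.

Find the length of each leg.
In a 45-45-90 triangle hypotenuse = leg·√2, so leg = hypotenuse/√2.
Leg = 30.21/√2 ≈ 30.21/1.41421 ≈ 21.3617

Each leg = 21.36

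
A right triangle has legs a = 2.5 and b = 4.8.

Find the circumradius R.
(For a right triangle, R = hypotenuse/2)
Hypotenuse c = √(a² + b²) = √(6.25 + 23.04) = √29.29 ≈ 5.41202
R = c/2 ≈ 5.41202/2 ≈ 2.70601

R = 2.706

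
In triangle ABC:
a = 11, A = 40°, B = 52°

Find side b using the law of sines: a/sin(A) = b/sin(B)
a/sin(A) = b/sin(B)  ⇒  b = a·sin(B)/sin(A) = 11·sin(52°)/sin(40°)
sin(52°) ≈ 0.788011, sin(40°) ≈ 0.642788
b ≈ 11·0.788011/0.642788 ≈ 8.66812/0.642788 ≈ 13.4852

b = 13.49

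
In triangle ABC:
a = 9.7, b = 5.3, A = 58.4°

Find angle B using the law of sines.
a/sin(A) = b/sin(B)  ⇒  sin(B) = b·sin(A)/a = 5.3·sin(58.4°)/9.7
sin(58.4°) ≈ 0.851727
sin(B) ≈ 5.3·0.851727/9.7 ≈ 4.51415/9.7 ≈ 0.465377
B = arcsin(0.465377) ≈ 27.7346°
(Since b ≤ a we need B ≤ A, so the obtuse alternative 180° − 27.7346° ≈ 152.265° is rejected.)

B = 27.73°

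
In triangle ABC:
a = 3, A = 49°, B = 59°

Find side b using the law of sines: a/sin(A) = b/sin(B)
a/sin(A) = b/sin(B)  ⇒  b = a·sin(B)/sin(A) = 3·sin(59°)/sin(49°)
sin(59°) ≈ 0.857167, sin(49°) ≈ 0.75471
b ≈ 3·0.857167/0.75471 ≈ 2.5715/0.75471 ≈ 3.40727

b = 3.407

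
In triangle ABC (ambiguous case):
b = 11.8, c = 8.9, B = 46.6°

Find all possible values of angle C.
b/sin(B) = c/sin(C)  ⇒  sin(C) = c·sin(B)/b = 8.9·sin(46.6°)/11.8
sin(46.6°) ≈ 0.726575
sin(C) ≈ 8.9·0.726575/11.8 ≈ 6.46651/11.8 ≈ 0.54801
Candidate 1: C₁ = arcsin(0.54801) ≈ 33.2306°  →  A = 180° − 46.6° − 33.2306° ≈ 100.169° > 0, valid
Candidate 2: C₂ = 180° − C₁ ≈ 146.769°  →  A = 180° − 46.6° − 146.769° ≈ -13.3694° ≤ 0, not a valid triangle

C = 33.23° (one solution)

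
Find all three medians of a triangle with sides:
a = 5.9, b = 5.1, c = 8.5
Median formula: m_a = ½√(2b² + 2c² − a²) (and cyclically). a² = 34.81, b² = 26.01, c² = 72.25.
m_a = ½√(2·26.01 + 2·72.25 − 34.81) = ½√161.71 ≈ ½·12.7165 ≈ 6.35826
m_b = ½√(2·34.81 + 2·72.25 − 26.01) = ½√188.11 ≈ ½·13.7153 ≈ 6.85766
m_c = ½√(2·34.81 + 2·26.01 − 72.25) = ½√49.39 ≈ ½·7.0278 ≈ 3.5139

m_a = 6.358, m_b = 6.858, m_c = 3.514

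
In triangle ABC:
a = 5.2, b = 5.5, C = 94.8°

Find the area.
Two sides and the included angle (SAS): A = ½·a·b·sin(C) = ½·5.2·5.5·sin(94.8°)
sin(94.8°) ≈ 0.996493
A ≈ ½·28.6·0.996493 = 14.3·0.996493 ≈ 14.2498

Area = 14.25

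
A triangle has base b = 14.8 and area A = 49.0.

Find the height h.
A = ½·b·h  ⇒  h = 2A/b = 2·49.0/14.8 = 98/14.8 ≈ 6.62162

h = 6.622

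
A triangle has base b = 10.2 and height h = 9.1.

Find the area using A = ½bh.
A = ½·b·h = ½·10.2·9.1 = ½·92.82 = 46.41

Area = 46.41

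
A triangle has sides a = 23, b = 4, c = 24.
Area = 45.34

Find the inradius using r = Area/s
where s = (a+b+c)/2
s = (23 + 4 + 24)/2 = 51/2 = 25.5
r = Area/s = 45.34/25.5 ≈ 1.77804

r = 1.778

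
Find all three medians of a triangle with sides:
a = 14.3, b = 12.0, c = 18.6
Median formula: m_a = ½√(2b² + 2c² − a²) (and cyclically). a² = 204.49, b² = 144, c² = 345.96.
m_a = ½√(2·144 + 2·345.96 − 204.49) = ½√775.43 ≈ ½·27.8465 ≈ 13.9233
m_b = ½√(2·204.49 + 2·345.96 − 144) = ½√956.9 ≈ ½·30.9338 ≈ 15.4669
m_c = ½√(2·204.49 + 2·144 − 345.96) = ½√351.02 ≈ ½·18.7355 ≈ 9.36776

m_a = 13.92, m_b = 15.47, m_c = 9.368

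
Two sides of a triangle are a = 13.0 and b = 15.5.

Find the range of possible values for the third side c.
Triangle inequality: |a − b| < c < a + b
|a − b| = |13.0 − 15.5| = 2.5
a + b = 13.0 + 15.5 = 28.5

2.5 < c < 28.5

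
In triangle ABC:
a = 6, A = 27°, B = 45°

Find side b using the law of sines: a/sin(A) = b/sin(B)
a/sin(A) = b/sin(B)  ⇒  b = a·sin(B)/sin(A) = 6·sin(45°)/sin(27°)
sin(45°) ≈ 0.707107, sin(27°) ≈ 0.45399
b ≈ 6·0.707107/0.45399 ≈ 4.24264/0.45399 ≈ 9.34522

b = 9.345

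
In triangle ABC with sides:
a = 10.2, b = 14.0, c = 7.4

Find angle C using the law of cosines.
c² = a² + b² − 2ab·cos(C)  ⇒  cos(C) = (a² + b² − c²)/(2ab)
cos(C) = (10.2² + 14.0² − 7.4²)/(2·10.2·14.0) = (104.04 + 196 − 54.76)/285.6 = 245.28/285.6 ≈ 0.858824
C = arccos(0.858824) ≈ 30.8153°

C = 30.82°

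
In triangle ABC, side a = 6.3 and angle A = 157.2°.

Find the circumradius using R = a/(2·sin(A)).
R = a/(2·sin(A)) = 6.3/(2·sin(157.2°))
sin(157.2°) ≈ 0.387516
R ≈ 6.3/(2·0.387516) = 6.3/0.775031 ≈ 8.12871

R = 8.129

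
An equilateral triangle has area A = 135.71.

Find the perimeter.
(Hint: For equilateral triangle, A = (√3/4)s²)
A = (√3/4)s²  ⇒  s² = 4A/√3 = 4·135.71/√3 = 542.84/1.73205 ≈ 313.409
s ≈ √313.409 ≈ 17.7034
Perimeter = 3s ≈ 3·17.7034 ≈ 53.1101

Perimeter = 53.11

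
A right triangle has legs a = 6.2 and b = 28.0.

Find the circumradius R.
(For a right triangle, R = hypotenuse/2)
Hypotenuse c = √(a² + b²) = √(38.44 + 784) = √822.44 ≈ 28.6782
R = c/2 ≈ 28.6782/2 ≈ 14.3391

R = 14.34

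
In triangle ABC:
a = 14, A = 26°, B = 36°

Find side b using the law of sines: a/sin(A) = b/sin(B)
a/sin(A) = b/sin(B)  ⇒  b = a·sin(B)/sin(A) = 14·sin(36°)/sin(26°)
sin(36°) ≈ 0.587785, sin(26°) ≈ 0.438371
b ≈ 14·0.587785/0.438371 ≈ 8.22899/0.438371 ≈ 18.7717

b = 18.77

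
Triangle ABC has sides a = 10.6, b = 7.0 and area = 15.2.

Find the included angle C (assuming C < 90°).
Area = ½·a·b·sin(C)  ⇒  sin(C) = 2·Area/(a·b) = 2·15.2/(10.6·7.0) = 30.4/74.2 ≈ 0.409704
C = arcsin(0.409704) ≈ 24.1862° (taking the acute solution since C < 90°)

C = 24.19°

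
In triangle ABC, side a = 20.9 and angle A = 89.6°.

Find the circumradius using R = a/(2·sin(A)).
R = a/(2·sin(A)) = 20.9/(2·sin(89.6°))
sin(89.6°) ≈ 0.999976
R ≈ 20.9/(2·0.999976) = 20.9/1.99995 ≈ 10.4503

R = 10.45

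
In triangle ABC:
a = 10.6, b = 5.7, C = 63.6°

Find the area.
Two sides and the included angle (SAS): A = ½·a·b·sin(C) = ½·10.6·5.7·sin(63.6°)
sin(63.6°) ≈ 0.895712
A ≈ ½·60.42·0.895712 = 30.21·0.895712 ≈ 27.0595

Area = 27.06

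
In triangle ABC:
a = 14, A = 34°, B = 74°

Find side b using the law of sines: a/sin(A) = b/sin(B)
a/sin(A) = b/sin(B)  ⇒  b = a·sin(B)/sin(A) = 14·sin(74°)/sin(34°)
sin(74°) ≈ 0.961262, sin(34°) ≈ 0.559193
b ≈ 14·0.961262/0.559193 ≈ 13.4577/0.559193 ≈ 24.0662

b = 24.07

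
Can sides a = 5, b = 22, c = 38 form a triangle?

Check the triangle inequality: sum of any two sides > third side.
a + b vs c: 5 + 22 = 27 ≤ 38  ✗
a + c vs b: 5 + 38 = 43 > 22  ✓
b + c vs a: 22 + 38 = 60 > 5  ✓

No: 5 + 22 = 27 is not > 38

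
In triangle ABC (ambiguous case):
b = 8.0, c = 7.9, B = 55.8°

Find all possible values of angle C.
b/sin(B) = c/sin(C)  ⇒  sin(C) = c·sin(B)/b = 7.9·sin(55.8°)/8.0
sin(55.8°) ≈ 0.827081
sin(C) ≈ 7.9·0.827081/8.0 ≈ 6.53394/8.0 ≈ 0.816742
Candidate 1: C₁ = arcsin(0.816742) ≈ 54.76°  →  A = 180° − 55.8° − 54.76° ≈ 69.44° > 0, valid
Candidate 2: C₂ = 180° − C₁ ≈ 125.24°  →  A = 180° − 55.8° − 125.24° ≈ -1.04° ≤ 0, not a valid triangle

C = 54.76° (one solution)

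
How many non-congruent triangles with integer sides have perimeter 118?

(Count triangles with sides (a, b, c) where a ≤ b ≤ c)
Let a ≤ b ≤ c with a + b + c = 118. The only binding inequality is a + b > c, i.e. 118 − c > c, so c < 118/2; and c ≥ 118/3 since c is the largest side.
So 40 ≤ c ≤ 58. For each c, b runs from ⌈(118 − c)/2⌉ up to c (then a = 118 − b − c satisfies 1 ≤ a ≤ b automatically), giving c − ⌈(118 − c)/2⌉ + 1 choices.
Summing over c: 2 + 3 + 5 + 6 + … + 27 + 29  (19 terms, c = 40, …, 58) = 290
Check (closed form: nearest integer to p²/48 for even p, (p+3)²/48 for odd p): 118²/48 = 13924/48 ≈ 290.08 → 290

290 triangles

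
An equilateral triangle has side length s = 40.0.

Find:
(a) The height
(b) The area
(a) The height splits the triangle into two 30-60-90 halves: h = s·√3/2 = 40.0·1.73205/2 ≈ 69.282/2 ≈ 34.641
(b) Area = (√3/4)·s² = (√3/4)·40.0² = (√3/4)·1600 ≈ 0.433013·1600 ≈ 692.82

Height = 34.64, Area = 692.8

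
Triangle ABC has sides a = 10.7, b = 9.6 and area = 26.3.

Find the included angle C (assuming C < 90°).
Area = ½·a·b·sin(C)  ⇒  sin(C) = 2·Area/(a·b) = 2·26.3/(10.7·9.6) = 52.6/102.72 ≈ 0.512072
C = arcsin(0.512072) ≈ 30.8019° (taking the acute solution since C < 90°)

C = 30.8°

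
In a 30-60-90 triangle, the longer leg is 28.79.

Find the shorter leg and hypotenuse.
In a 30-60-90 triangle the sides are in ratio 1 : √3 : 2, so short leg = long leg/√3 and hypotenuse = 2·(short leg).
Short leg = 28.79/√3 ≈ 28.79/1.73205 ≈ 16.6219
Hypotenuse = 2·16.6219 ≈ 33.2438

Short leg = 16.62, Hypotenuse = 33.24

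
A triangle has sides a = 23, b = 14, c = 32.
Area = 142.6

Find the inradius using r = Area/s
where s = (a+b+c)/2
s = (23 + 14 + 32)/2 = 69/2 = 34.5
r = Area/s = 142.6/34.5 ≈ 4.13333

r = 4.133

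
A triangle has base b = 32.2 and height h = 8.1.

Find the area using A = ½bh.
A = ½·b·h = ½·32.2·8.1 = ½·260.82 = 130.41

Area = 130.41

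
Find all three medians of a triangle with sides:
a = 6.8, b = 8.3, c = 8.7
Median formula: m_a = ½√(2b² + 2c² − a²) (and cyclically). a² = 46.24, b² = 68.89, c² = 75.69.
m_a = ½√(2·68.89 + 2·75.69 − 46.24) = ½√242.92 ≈ ½·15.5859 ≈ 7.79295
m_b = ½√(2·46.24 + 2·75.69 − 68.89) = ½√174.97 ≈ ½·13.2276 ≈ 6.61381
m_c = ½√(2·46.24 + 2·68.89 − 75.69) = ½√154.57 ≈ ½·12.4326 ≈ 6.21631

m_a = 7.793, m_b = 6.614, m_c = 6.216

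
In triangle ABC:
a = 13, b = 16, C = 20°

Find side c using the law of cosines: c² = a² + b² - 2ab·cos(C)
c² = 13² + 16² − 2·13·16·cos(20°)
cos(20°) ≈ 0.939693
c² ≈ 169 + 256 − 416·(0.939693) ≈ 425 − 390.912 ≈ 34.0879
c ≈ √34.0879 ≈ 5.83848

c = 5.838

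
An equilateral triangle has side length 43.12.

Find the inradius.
r = Area/s with s the semi-perimeter.
Area = (√3/4)·43.12² = (√3/4)·1859.3344 ≈ 0.433013·1859.3344 ≈ 805.115
s = 3·43.12/2 = 64.68
r ≈ 805.115/64.68 ≈ 12.4477
(Equivalently r = side/(2√3) = 43.12/3.4641 ≈ 12.4477.)

r = 12.45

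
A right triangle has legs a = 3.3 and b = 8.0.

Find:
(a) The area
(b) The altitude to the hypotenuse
(a) The legs are perpendicular, so Area = ½·a·b = ½·3.3·8.0 = ½·26.4 = 13.2
(b) Hypotenuse c = √(a² + b²) = √(10.89 + 64) = √74.89 ≈ 8.6539
    Area = ½·c·h_c  ⇒  h_c = 2·Area/c = 26.4/8.6539 ≈ 3.05065

Area = 13.2, h_c = 3.051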